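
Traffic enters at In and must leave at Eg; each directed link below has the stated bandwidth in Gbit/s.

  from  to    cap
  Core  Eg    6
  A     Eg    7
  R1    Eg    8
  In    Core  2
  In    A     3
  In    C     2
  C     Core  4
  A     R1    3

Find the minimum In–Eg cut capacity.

7

Augment In→A→Eg: bottleneck 3, flow now 3.
Augment In→Core→Eg: bottleneck 2, flow now 5.
Augment In→C→Core→Eg: bottleneck 2, flow now 7.
No augmenting path remains; maximum flow = 7.
By max-flow min-cut, the minimum cut capacity equals the max flow.
In the residual graph, reachable from In: {In}.
Min-cut edges: In→A (3), In→C (2), In→Core (2); capacity 3 + 2 + 2 = 7.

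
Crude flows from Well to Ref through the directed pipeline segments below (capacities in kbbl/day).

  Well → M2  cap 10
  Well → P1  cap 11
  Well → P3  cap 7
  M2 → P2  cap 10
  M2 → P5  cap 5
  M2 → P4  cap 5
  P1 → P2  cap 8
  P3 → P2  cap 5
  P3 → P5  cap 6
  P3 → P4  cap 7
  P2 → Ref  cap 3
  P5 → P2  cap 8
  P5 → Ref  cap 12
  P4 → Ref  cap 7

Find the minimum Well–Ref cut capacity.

20

Augment Well→M2→P2→Ref: bottleneck 3, flow now 3.
Augment Well→M2→P5→Ref: bottleneck 5, flow now 8.
Augment Well→M2→P4→Ref: bottleneck 2, flow now 10.
Augment Well→P3→P5→Ref: bottleneck 6, flow now 16.
Augment Well→P3→P4→Ref: bottleneck 1, flow now 17.
Augment Well→P1→P2→M2→P4→Ref: bottleneck 3, flow now 20. (uses reverse residual edge)
No augmenting path remains; maximum flow = 20.
By max-flow min-cut, the minimum cut capacity equals the max flow.
In the residual graph, reachable from Well: {Well, P1, P2}.
Min-cut edges: Well→M2 (10), Well→P3 (7), P2→Ref (3); capacity 10 + 7 + 3 = 20.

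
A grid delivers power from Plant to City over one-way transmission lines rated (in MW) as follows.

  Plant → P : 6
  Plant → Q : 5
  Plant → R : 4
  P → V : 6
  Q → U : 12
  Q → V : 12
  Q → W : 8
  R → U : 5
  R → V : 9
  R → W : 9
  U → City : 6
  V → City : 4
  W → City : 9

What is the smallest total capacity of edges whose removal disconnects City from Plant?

13

Augment Plant→P→V→City: bottleneck 4, flow now 4.
Augment Plant→Q→U→City: bottleneck 5, flow now 9.
Augment Plant→R→U→City: bottleneck 1, flow now 10.
Augment Plant→R→W→City: bottleneck 3, flow now 13.
No augmenting path remains; maximum flow = 13.
By max-flow min-cut, the minimum cut capacity equals the max flow.
In the residual graph, reachable from Plant: {Plant, P, V}.
Min-cut edges: Plant→Q (5), Plant→R (4), V→City (4); capacity 5 + 4 + 4 = 13.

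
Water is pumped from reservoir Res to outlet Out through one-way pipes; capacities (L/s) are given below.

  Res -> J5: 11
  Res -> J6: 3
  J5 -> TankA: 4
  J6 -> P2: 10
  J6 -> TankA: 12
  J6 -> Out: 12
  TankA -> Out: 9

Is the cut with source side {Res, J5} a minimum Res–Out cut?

Yes — it is a minimum cut (capacity 7).

Given cut capacity: 3 + 4 = 7.
Augment Res→J6→Out: bottleneck 3, flow now 3.
Augment Res→J5→TankA→Out: bottleneck 4, flow now 7.
No augmenting path remains; maximum flow = 7.
Cut capacity 7 equals the max flow, so it is a minimum cut.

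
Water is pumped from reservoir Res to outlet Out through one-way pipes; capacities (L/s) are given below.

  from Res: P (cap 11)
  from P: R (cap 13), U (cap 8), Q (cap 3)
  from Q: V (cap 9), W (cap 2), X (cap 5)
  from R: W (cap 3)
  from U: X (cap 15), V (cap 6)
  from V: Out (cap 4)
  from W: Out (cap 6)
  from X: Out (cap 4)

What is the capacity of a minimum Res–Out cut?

Augment Res→P→Q→V→Out: bottleneck 3, flow now 3.
Augment Res→P→R→W→Out: bottleneck 3, flow now 6.
Augment Res→P→U→V→Out: bottleneck 1, flow now 7.
Augment Res→P→U→X→Out: bottleneck 4, flow now 11.
No augmenting path remains; maximum flow = 11.
By max-flow min-cut, the minimum cut capacity equals the max flow.
In the residual graph, reachable from Res: {Res}.
Min-cut edges: Res→P (11); capacity 11 = 11.

11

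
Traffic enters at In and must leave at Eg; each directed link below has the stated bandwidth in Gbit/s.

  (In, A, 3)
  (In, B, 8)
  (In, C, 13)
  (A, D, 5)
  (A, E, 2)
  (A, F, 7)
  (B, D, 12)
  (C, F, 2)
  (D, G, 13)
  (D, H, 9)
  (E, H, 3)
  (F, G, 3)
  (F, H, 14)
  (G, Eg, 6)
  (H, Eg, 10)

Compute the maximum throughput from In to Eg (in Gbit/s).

Augment In→A→D→G→Eg: bottleneck 3, flow now 3.
Augment In→B→D→G→Eg: bottleneck 3, flow now 6.
Augment In→B→D→H→Eg: bottleneck 5, flow now 11.
Augment In→C→F→H→Eg: bottleneck 2, flow now 13.
No augmenting path remains; maximum flow = 13.
In the residual graph, reachable from In: {In, C}.
Min-cut edges: In→A (3), In→B (8), C→F (2); capacity 3 + 8 + 2 = 13.
This cut is saturated, so no flow can exceed 13.

13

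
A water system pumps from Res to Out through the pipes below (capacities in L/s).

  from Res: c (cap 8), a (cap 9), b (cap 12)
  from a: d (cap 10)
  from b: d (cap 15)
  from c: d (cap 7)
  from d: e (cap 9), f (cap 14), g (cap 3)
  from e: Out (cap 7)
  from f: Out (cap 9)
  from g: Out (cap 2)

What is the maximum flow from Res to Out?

18

Augment Res→a→d→e→Out: bottleneck 7, flow now 7.
Augment Res→a→d→f→Out: bottleneck 2, flow now 9.
Augment Res→b→d→f→Out: bottleneck 7, flow now 16.
Augment Res→b→d→g→Out: bottleneck 2, flow now 18.
No augmenting path remains; maximum flow = 18.
In the residual graph, reachable from Res: {Res, a, b, c, d, e, f, g}.
Min-cut edges: e→Out (7), f→Out (9), g→Out (2); capacity 7 + 9 + 2 = 18.
This cut is saturated, so no flow can exceed 18.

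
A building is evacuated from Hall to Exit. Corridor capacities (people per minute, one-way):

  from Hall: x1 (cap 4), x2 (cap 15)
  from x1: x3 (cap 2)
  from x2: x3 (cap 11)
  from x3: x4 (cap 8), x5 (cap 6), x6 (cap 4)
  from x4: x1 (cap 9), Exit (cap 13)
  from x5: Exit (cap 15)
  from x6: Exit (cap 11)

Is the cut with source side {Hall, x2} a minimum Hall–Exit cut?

Given cut capacity: 4 + 11 = 15.
Augment Hall→x1→x3→x4→Exit: bottleneck 2, flow now 2.
Augment Hall→x2→x3→x4→Exit: bottleneck 6, flow now 8.
Augment Hall→x2→x3→x5→Exit: bottleneck 5, flow now 13.
No augmenting path remains; maximum flow = 13.
In the residual graph, reachable from Hall: {Hall, x1, x2}.
Min-cut edges: x1→x3 (2), x2→x3 (11); capacity 2 + 11 = 13.
Cut capacity 15 exceeds the max flow 13, so it is not minimum.

No — its capacity is 15, but the minimum cut has capacity 13.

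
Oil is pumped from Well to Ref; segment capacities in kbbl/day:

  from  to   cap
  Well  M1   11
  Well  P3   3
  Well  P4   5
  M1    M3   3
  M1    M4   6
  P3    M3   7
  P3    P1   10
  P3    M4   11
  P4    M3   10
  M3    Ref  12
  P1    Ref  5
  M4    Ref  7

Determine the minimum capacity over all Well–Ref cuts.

17

Augment Well→M1→M3→Ref: bottleneck 3, flow now 3.
Augment Well→M1→M4→Ref: bottleneck 6, flow now 9.
Augment Well→P3→M3→Ref: bottleneck 3, flow now 12.
Augment Well→P4→M3→Ref: bottleneck 5, flow now 17.
No augmenting path remains; maximum flow = 17.
By max-flow min-cut, the minimum cut capacity equals the max flow.
In the residual graph, reachable from Well: {Well, M1}.
Min-cut edges: Well→P3 (3), Well→P4 (5), M1→M3 (3), M1→M4 (6); capacity 3 + 5 + 3 + 6 = 17.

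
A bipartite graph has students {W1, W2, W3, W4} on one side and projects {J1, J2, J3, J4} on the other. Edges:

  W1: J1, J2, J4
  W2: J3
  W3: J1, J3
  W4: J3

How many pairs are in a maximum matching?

3

Unit-capacity flow: source→left, listed edges, right→sink; max matching = max flow.
Augmenting path W1→J1 (+1); matched 1.
Augmenting path W2→J3 (+1); matched 2.
Augmenting path W3→J1→W1→J2 (+1); matched 3.
No augmenting path remains; maximum matching = 3.
König certificate: {W1, W3, J3} is a vertex cover of size 3 (every listed pair touches it), so no matching can be larger.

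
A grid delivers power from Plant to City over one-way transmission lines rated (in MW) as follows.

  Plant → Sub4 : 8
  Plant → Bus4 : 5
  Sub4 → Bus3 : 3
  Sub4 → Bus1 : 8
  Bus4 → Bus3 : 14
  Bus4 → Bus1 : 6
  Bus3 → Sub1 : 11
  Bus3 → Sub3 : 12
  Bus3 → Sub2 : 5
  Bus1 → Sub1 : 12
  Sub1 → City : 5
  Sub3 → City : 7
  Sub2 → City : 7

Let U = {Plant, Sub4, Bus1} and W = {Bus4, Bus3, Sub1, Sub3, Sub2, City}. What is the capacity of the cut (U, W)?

20

Edges leaving {Plant, Sub4, Bus1}: Plant→Bus4 (5), Sub4→Bus3 (3), Bus1→Sub1 (12).
Cut capacity = 5 + 3 + 12 = 20.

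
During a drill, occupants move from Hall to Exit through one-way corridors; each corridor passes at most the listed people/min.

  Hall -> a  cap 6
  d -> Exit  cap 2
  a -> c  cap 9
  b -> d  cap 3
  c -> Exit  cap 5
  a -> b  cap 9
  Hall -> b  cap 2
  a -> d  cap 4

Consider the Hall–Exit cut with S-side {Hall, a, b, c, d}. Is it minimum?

Yes — it is a minimum cut (capacity 7).

Given cut capacity: 5 + 2 = 7.
Augment Hall→a→c→Exit: bottleneck 5, flow now 5.
Augment Hall→a→d→Exit: bottleneck 1, flow now 6.
Augment Hall→b→d→Exit: bottleneck 1, flow now 7.
No augmenting path remains; maximum flow = 7.
Cut capacity 7 equals the max flow, so it is a minimum cut.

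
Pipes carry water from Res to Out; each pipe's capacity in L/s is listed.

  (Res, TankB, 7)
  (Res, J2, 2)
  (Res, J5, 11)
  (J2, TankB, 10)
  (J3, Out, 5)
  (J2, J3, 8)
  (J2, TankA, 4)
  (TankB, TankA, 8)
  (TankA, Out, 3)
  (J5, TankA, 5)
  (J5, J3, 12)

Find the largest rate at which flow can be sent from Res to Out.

8

Augment Res→J2→TankA→Out: bottleneck 2, flow now 2.
Augment Res→TankB→TankA→Out: bottleneck 1, flow now 3.
Augment Res→J5→J3→Out: bottleneck 5, flow now 8.
No augmenting path remains; maximum flow = 8.
In the residual graph, reachable from Res: {Res, J2, TankB, J5, TankA, J3}.
Min-cut edges: TankA→Out (3), J3→Out (5); capacity 3 + 5 = 8.
This cut is saturated, so no flow can exceed 8.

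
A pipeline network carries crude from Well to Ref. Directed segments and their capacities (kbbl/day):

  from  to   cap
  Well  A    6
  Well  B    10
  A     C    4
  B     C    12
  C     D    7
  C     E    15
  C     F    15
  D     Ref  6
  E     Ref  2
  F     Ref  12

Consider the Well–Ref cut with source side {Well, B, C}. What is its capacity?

43

Edges leaving {Well, B, C}: Well→A (6), C→D (7), C→E (15), C→F (15).
Cut capacity = 6 + 7 + 15 + 15 = 43.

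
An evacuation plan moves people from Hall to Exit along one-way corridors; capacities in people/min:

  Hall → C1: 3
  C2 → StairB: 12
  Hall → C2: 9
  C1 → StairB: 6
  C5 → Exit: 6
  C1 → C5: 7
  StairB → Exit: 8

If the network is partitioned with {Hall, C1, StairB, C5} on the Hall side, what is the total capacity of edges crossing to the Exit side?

Edges leaving {Hall, C1, StairB, C5}: Hall→C2 (9), StairB→Exit (8), C5→Exit (6).
Cut capacity = 9 + 8 + 6 = 23.

23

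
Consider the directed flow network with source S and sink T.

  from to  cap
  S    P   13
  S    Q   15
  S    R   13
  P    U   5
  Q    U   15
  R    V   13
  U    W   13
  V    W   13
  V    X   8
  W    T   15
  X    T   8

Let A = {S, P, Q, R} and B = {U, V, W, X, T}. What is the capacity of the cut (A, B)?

Edges leaving {S, P, Q, R}: P→U (5), Q→U (15), R→V (13).
Cut capacity = 5 + 15 + 13 = 33.

33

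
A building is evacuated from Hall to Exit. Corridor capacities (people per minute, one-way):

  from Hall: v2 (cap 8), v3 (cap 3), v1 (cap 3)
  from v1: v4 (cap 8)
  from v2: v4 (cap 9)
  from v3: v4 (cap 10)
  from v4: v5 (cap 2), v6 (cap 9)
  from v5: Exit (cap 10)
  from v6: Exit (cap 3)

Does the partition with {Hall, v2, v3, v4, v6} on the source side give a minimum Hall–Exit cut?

Given cut capacity: 3 + 2 + 3 = 8.
Augment Hall→v1→v4→v5→Exit: bottleneck 2, flow now 2.
Augment Hall→v1→v4→v6→Exit: bottleneck 1, flow now 3.
Augment Hall→v2→v4→v6→Exit: bottleneck 2, flow now 5.
No augmenting path remains; maximum flow = 5.
In the residual graph, reachable from Hall: {Hall, v1, v2, v3, v4, v6}.
Min-cut edges: v4→v5 (2), v6→Exit (3); capacity 2 + 3 = 5.
Cut capacity 8 exceeds the max flow 5, so it is not minimum.

No — its capacity is 8, but the minimum cut has capacity 5.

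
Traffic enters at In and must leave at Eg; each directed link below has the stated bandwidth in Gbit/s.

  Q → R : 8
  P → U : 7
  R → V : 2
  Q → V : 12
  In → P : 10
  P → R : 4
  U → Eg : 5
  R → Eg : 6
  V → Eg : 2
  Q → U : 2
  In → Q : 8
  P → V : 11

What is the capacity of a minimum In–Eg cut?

Augment In→P→R→Eg: bottleneck 4, flow now 4.
Augment In→P→U→Eg: bottleneck 5, flow now 9.
Augment In→P→V→Eg: bottleneck 1, flow now 10.
Augment In→Q→R→Eg: bottleneck 2, flow now 12.
Augment In→Q→V→Eg: bottleneck 1, flow now 13.
No augmenting path remains; maximum flow = 13.
By max-flow min-cut, the minimum cut capacity equals the max flow.
In the residual graph, reachable from In: {In, P, Q, R, U, V}.
Min-cut edges: R→Eg (6), U→Eg (5), V→Eg (2); capacity 6 + 5 + 2 = 13.

13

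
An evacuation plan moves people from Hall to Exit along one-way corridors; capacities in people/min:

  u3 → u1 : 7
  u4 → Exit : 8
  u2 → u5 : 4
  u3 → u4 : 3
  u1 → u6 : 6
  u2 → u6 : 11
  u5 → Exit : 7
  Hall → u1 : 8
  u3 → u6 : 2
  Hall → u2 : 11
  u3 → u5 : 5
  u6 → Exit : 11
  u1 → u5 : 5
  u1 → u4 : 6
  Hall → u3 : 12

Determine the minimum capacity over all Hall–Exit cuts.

Augment Hall→u1→u4→Exit: bottleneck 6, flow now 6.
Augment Hall→u1→u5→Exit: bottleneck 2, flow now 8.
Augment Hall→u2→u5→Exit: bottleneck 4, flow now 12.
Augment Hall→u2→u6→Exit: bottleneck 7, flow now 19.
Augment Hall→u3→u4→Exit: bottleneck 2, flow now 21.
Augment Hall→u3→u5→Exit: bottleneck 1, flow now 22.
Augment Hall→u3→u6→Exit: bottleneck 2, flow now 24.
Augment Hall→u3→u1→u6→Exit: bottleneck 2, flow now 26.
No augmenting path remains; maximum flow = 26.
By max-flow min-cut, the minimum cut capacity equals the max flow.
In the residual graph, reachable from Hall: {Hall, u1, u2, u3, u4, u5, u6}.
Min-cut edges: u4→Exit (8), u5→Exit (7), u6→Exit (11); capacity 8 + 7 + 11 = 26.

26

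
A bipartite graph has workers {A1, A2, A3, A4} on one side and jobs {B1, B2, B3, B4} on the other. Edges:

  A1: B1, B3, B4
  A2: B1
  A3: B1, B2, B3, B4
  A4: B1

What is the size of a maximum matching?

Unit-capacity flow: source→left, listed edges, right→sink; max matching = max flow.
Augmenting path A1→B1 (+1); matched 1.
Augmenting path A3→B2 (+1); matched 2.
Augmenting path A2→B1→A1→B3 (+1); matched 3.
No augmenting path remains; maximum matching = 3.
König certificate: {A1, A3, B1} is a vertex cover of size 3 (every listed pair touches it), so no matching can be larger.

3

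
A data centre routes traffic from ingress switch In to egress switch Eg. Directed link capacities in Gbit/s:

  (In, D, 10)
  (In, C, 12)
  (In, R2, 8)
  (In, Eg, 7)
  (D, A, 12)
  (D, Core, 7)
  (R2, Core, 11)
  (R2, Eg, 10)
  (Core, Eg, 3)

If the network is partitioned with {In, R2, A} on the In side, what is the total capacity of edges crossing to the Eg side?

50

Edges leaving {In, R2, A}: In→D (10), In→C (12), In→Eg (7), R2→Core (11), R2→Eg (10).
Cut capacity = 10 + 12 + 7 + 11 + 10 = 50.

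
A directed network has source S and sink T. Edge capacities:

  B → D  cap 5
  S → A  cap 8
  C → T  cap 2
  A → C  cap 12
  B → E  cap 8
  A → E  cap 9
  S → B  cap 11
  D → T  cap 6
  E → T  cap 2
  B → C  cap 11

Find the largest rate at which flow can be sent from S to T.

Augment S→A→C→T: bottleneck 2, flow now 2.
Augment S→A→E→T: bottleneck 2, flow now 4.
Augment S→B→D→T: bottleneck 5, flow now 9.
No augmenting path remains; maximum flow = 9.
In the residual graph, reachable from S: {S, A, B, C, E}.
Min-cut edges: B→D (5), C→T (2), E→T (2); capacity 5 + 2 + 2 = 9.
This cut is saturated, so no flow can exceed 9.

9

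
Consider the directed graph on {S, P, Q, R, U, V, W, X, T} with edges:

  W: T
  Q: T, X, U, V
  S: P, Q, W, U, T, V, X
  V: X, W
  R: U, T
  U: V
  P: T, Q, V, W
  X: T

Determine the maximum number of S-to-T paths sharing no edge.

Assign every edge capacity 1; by Menger, the answer equals the max flow.
Path S→T (+1); total 1.
Path S→P→T (+1); total 2.
Path S→Q→T (+1); total 3.
Path S→W→T (+1); total 4.
Path S→X→T (+1); total 5.
No residual S→T path; max flow = 5.
Certifying cut of size 5: {S→P, S→Q, S→T, W→T, X→T}.

5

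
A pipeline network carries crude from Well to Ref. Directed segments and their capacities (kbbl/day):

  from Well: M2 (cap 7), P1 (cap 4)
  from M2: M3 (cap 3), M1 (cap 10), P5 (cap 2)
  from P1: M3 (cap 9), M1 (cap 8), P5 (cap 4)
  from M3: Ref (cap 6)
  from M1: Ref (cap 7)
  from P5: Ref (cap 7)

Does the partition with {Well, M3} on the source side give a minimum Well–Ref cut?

Given cut capacity: 7 + 4 + 6 = 17.
Augment Well→M2→M3→Ref: bottleneck 3, flow now 3.
Augment Well→M2→M1→Ref: bottleneck 4, flow now 7.
Augment Well→P1→M3→Ref: bottleneck 3, flow now 10.
Augment Well→P1→M1→Ref: bottleneck 1, flow now 11.
No augmenting path remains; maximum flow = 11.
In the residual graph, reachable from Well: {Well}.
Min-cut edges: Well→M2 (7), Well→P1 (4); capacity 7 + 4 = 11.
Cut capacity 17 exceeds the max flow 11, so it is not minimum.

No — its capacity is 17, but the minimum cut has capacity 11.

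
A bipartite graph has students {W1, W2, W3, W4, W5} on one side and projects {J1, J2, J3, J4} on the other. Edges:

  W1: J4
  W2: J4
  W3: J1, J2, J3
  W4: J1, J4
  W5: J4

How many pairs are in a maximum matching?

Unit-capacity flow: source→left, listed edges, right→sink; max matching = max flow.
Augmenting path W1→J4 (+1); matched 1.
Augmenting path W3→J1 (+1); matched 2.
Augmenting path W4→J1→W3→J2 (+1); matched 3.
No augmenting path remains; maximum matching = 3.
König certificate: {W3, W4, J4} is a vertex cover of size 3 (every listed pair touches it), so no matching can be larger.

3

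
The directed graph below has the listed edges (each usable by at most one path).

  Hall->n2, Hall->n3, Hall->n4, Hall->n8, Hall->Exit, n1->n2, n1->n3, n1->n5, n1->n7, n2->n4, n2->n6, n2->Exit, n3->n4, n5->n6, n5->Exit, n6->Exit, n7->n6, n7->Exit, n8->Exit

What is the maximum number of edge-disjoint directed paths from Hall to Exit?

3

Assign every edge capacity 1; by Menger, the answer equals the max flow.
Path Hall→Exit (+1); total 1.
Path Hall→n2→Exit (+1); total 2.
Path Hall→n8→Exit (+1); total 3.
No residual Hall→Exit path; max flow = 3.
Certifying cut of size 3: {Hall→Exit, Hall→n2, Hall→n8}.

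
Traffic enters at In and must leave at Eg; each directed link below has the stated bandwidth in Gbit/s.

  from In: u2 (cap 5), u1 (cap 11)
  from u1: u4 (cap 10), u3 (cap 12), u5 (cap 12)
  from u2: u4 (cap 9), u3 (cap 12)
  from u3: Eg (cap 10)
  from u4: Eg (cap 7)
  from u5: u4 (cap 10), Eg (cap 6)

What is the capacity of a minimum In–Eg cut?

Augment In→u1→u3→Eg: bottleneck 10, flow now 10.
Augment In→u1→u4→Eg: bottleneck 1, flow now 11.
Augment In→u2→u4→Eg: bottleneck 5, flow now 16.
No augmenting path remains; maximum flow = 16.
By max-flow min-cut, the minimum cut capacity equals the max flow.
In the residual graph, reachable from In: {In}.
Min-cut edges: In→u1 (11), In→u2 (5); capacity 11 + 5 = 16.

16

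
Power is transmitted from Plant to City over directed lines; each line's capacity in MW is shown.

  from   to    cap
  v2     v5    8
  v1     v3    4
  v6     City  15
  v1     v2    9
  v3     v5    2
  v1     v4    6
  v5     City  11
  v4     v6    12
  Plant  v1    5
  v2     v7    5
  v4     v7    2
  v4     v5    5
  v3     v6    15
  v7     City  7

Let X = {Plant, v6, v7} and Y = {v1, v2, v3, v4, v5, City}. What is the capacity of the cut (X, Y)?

Edges leaving {Plant, v6, v7}: Plant→v1 (5), v6→City (15), v7→City (7).
Cut capacity = 5 + 15 + 7 = 27.

27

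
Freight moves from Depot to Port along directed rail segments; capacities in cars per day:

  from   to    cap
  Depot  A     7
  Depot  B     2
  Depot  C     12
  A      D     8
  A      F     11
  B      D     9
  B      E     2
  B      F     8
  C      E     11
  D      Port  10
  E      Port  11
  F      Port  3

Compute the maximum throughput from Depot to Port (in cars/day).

Augment Depot→A→D→Port: bottleneck 7, flow now 7.
Augment Depot→B→D→Port: bottleneck 2, flow now 9.
Augment Depot→C→E→Port: bottleneck 11, flow now 20.
No augmenting path remains; maximum flow = 20.
In the residual graph, reachable from Depot: {Depot, C}.
Min-cut edges: Depot→A (7), Depot→B (2), C→E (11); capacity 7 + 2 + 11 = 20.
This cut is saturated, so no flow can exceed 20.

20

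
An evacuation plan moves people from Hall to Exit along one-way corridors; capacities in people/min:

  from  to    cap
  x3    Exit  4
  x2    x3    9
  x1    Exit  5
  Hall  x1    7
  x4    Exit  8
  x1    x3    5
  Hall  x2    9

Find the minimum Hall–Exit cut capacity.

Augment Hall→x1→Exit: bottleneck 5, flow now 5.
Augment Hall→x1→x3→Exit: bottleneck 2, flow now 7.
Augment Hall→x2→x3→Exit: bottleneck 2, flow now 9.
No augmenting path remains; maximum flow = 9.
By max-flow min-cut, the minimum cut capacity equals the max flow.
In the residual graph, reachable from Hall: {Hall, x1, x2, x3}.
Min-cut edges: x1→Exit (5), x3→Exit (4); capacity 5 + 4 = 9.

9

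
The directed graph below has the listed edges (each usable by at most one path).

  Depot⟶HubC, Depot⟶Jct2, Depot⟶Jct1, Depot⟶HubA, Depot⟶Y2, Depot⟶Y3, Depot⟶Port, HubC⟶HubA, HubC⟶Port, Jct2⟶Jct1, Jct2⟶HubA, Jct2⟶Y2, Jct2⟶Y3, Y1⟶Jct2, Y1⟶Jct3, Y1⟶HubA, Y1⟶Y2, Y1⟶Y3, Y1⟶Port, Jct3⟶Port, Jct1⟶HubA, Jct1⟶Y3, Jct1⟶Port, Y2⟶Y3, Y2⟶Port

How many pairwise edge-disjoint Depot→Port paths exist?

Assign every edge capacity 1; by Menger, the answer equals the max flow.
Path Depot→Port (+1); total 1.
Path Depot→HubC→Port (+1); total 2.
Path Depot→Jct1→Port (+1); total 3.
Path Depot→Y2→Port (+1); total 4.
No residual Depot→Port path; max flow = 4.
Certifying cut of size 4: {Depot→HubC, Depot→Port, Jct1→Port, Y2→Port}.

4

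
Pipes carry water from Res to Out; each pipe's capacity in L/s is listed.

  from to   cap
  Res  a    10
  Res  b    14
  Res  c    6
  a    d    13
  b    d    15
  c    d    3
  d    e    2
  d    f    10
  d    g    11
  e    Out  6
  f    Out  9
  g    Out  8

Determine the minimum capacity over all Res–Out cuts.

Augment Res→a→d→e→Out: bottleneck 2, flow now 2.
Augment Res→a→d→f→Out: bottleneck 8, flow now 10.
Augment Res→b→d→f→Out: bottleneck 1, flow now 11.
Augment Res→b→d→g→Out: bottleneck 8, flow now 19.
No augmenting path remains; maximum flow = 19.
By max-flow min-cut, the minimum cut capacity equals the max flow.
In the residual graph, reachable from Res: {Res, a, b, c, d, f, g}.
Min-cut edges: d→e (2), f→Out (9), g→Out (8); capacity 2 + 9 + 8 = 19.

19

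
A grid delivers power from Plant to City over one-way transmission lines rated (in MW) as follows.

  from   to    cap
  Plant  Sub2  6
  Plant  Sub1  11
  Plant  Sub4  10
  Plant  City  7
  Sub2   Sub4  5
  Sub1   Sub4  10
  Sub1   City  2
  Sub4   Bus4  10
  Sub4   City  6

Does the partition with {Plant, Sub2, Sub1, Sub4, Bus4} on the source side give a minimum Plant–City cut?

Given cut capacity: 7 + 2 + 6 = 15.
Augment Plant→City: bottleneck 7, flow now 7.
Augment Plant→Sub1→City: bottleneck 2, flow now 9.
Augment Plant→Sub4→City: bottleneck 6, flow now 15.
No augmenting path remains; maximum flow = 15.
Cut capacity 15 equals the max flow, so it is a minimum cut.

Yes — it is a minimum cut (capacity 15).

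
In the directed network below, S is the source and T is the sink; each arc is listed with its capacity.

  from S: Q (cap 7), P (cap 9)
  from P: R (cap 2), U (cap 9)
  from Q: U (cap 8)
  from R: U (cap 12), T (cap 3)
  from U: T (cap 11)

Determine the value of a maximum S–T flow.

13

Augment S→P→R→T: bottleneck 2, flow now 2.
Augment S→P→U→T: bottleneck 7, flow now 9.
Augment S→Q→U→T: bottleneck 4, flow now 13.
No augmenting path remains; maximum flow = 13.
In the residual graph, reachable from S: {S, P, Q, U}.
Min-cut edges: P→R (2), U→T (11); capacity 2 + 11 = 13.
This cut is saturated, so no flow can exceed 13.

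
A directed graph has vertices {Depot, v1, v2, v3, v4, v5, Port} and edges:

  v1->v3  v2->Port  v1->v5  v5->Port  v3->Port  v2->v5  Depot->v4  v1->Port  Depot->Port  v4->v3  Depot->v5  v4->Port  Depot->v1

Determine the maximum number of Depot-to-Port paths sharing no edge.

Assign every edge capacity 1; by Menger, the answer equals the max flow.
Path Depot→Port (+1); total 1.
Path Depot→v1→Port (+1); total 2.
Path Depot→v4→Port (+1); total 3.
Path Depot→v5→Port (+1); total 4.
No residual Depot→Port path; max flow = 4.
Certifying cut of size 4: {Depot→Port, Depot→v1, Depot→v4, Depot→v5}.

4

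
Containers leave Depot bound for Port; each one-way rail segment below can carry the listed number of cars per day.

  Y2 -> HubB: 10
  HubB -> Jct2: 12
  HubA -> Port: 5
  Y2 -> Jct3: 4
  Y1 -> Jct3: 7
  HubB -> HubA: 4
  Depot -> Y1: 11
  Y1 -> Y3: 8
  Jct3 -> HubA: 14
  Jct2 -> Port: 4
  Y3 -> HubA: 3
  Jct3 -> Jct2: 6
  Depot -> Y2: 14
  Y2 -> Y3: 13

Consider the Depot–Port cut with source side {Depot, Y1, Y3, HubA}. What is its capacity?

26

Edges leaving {Depot, Y1, Y3, HubA}: Depot→Y2 (14), Y1→Jct3 (7), HubA→Port (5).
Cut capacity = 14 + 7 + 5 = 26.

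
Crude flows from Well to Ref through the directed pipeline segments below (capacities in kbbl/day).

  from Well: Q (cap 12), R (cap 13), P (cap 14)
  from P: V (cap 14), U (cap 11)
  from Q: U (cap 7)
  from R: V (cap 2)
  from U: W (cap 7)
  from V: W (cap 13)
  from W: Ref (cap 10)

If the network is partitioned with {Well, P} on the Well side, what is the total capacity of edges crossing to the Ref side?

50

Edges leaving {Well, P}: Well→Q (12), Well→R (13), P→U (11), P→V (14).
Cut capacity = 12 + 13 + 11 + 14 = 50.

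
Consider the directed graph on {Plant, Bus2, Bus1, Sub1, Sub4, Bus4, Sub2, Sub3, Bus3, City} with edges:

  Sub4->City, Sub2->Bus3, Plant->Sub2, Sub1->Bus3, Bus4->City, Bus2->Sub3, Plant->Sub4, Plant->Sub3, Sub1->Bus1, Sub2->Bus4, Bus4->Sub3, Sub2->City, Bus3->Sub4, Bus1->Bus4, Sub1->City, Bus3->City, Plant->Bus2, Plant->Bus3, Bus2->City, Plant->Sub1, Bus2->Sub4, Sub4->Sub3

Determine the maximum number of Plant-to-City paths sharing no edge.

5

Assign every edge capacity 1; by Menger, the answer equals the max flow.
Path Plant→Bus2→City (+1); total 1.
Path Plant→Sub1→City (+1); total 2.
Path Plant→Sub4→City (+1); total 3.
Path Plant→Sub2→City (+1); total 4.
Path Plant→Bus3→City (+1); total 5.
No residual Plant→City path; max flow = 5.
Certifying cut of size 5: {Plant→Bus2, Plant→Bus3, Plant→Sub1, Plant→Sub2, Plant→Sub4}.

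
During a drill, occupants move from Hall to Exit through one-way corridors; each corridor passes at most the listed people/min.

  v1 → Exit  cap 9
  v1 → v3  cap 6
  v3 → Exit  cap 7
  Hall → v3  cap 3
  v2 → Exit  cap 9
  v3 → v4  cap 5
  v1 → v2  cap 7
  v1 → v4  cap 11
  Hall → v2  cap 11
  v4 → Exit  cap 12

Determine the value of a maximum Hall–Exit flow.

12

Augment Hall→v2→Exit: bottleneck 9, flow now 9.
Augment Hall→v3→Exit: bottleneck 3, flow now 12.
No augmenting path remains; maximum flow = 12.
In the residual graph, reachable from Hall: {Hall, v2}.
Min-cut edges: Hall→v3 (3), v2→Exit (9); capacity 3 + 9 = 12.
This cut is saturated, so no flow can exceed 12.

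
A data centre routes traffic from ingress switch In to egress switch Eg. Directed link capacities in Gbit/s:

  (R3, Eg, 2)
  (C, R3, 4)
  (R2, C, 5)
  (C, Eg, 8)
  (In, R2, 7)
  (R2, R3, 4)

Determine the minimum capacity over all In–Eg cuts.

Augment In→R2→R3→Eg: bottleneck 2, flow now 2.
Augment In→R2→C→Eg: bottleneck 5, flow now 7.
No augmenting path remains; maximum flow = 7.
By max-flow min-cut, the minimum cut capacity equals the max flow.
In the residual graph, reachable from In: {In}.
Min-cut edges: In→R2 (7); capacity 7 = 7.

7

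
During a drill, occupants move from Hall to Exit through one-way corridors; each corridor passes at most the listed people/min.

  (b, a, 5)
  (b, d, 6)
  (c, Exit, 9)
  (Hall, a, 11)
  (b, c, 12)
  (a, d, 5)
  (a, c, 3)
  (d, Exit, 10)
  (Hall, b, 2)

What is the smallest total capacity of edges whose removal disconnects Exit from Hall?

10

Augment Hall→a→c→Exit: bottleneck 3, flow now 3.
Augment Hall→a→d→Exit: bottleneck 5, flow now 8.
Augment Hall→b→c→Exit: bottleneck 2, flow now 10.
No augmenting path remains; maximum flow = 10.
By max-flow min-cut, the minimum cut capacity equals the max flow.
In the residual graph, reachable from Hall: {Hall, a}.
Min-cut edges: Hall→b (2), a→c (3), a→d (5); capacity 2 + 3 + 5 = 10.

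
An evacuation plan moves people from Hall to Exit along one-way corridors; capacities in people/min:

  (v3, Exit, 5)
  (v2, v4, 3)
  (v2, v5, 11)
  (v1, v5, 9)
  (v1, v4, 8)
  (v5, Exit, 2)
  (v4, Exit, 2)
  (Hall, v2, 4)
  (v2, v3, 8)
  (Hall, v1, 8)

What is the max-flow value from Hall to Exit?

8

Augment Hall→v1→v4→Exit: bottleneck 2, flow now 2.
Augment Hall→v1→v5→Exit: bottleneck 2, flow now 4.
Augment Hall→v2→v3→Exit: bottleneck 4, flow now 8.
No augmenting path remains; maximum flow = 8.
In the residual graph, reachable from Hall: {Hall, v1, v4, v5}.
Min-cut edges: Hall→v2 (4), v4→Exit (2), v5→Exit (2); capacity 4 + 2 + 2 = 8.
This cut is saturated, so no flow can exceed 8.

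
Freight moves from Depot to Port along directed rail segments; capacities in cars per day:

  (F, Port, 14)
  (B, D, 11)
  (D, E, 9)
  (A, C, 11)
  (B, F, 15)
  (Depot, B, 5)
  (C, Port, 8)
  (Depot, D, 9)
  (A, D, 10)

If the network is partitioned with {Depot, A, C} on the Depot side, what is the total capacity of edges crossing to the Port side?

32

Edges leaving {Depot, A, C}: Depot→B (5), Depot→D (9), A→D (10), C→Port (8).
Cut capacity = 5 + 9 + 10 + 8 = 32.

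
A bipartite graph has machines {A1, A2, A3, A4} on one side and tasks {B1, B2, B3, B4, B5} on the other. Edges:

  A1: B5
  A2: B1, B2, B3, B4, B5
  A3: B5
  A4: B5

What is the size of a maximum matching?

Unit-capacity flow: source→left, listed edges, right→sink; max matching = max flow.
Augmenting path A1→B5 (+1); matched 1.
Augmenting path A2→B1 (+1); matched 2.
No augmenting path remains; maximum matching = 2.
König certificate: {A2, B5} is a vertex cover of size 2 (every listed pair touches it), so no matching can be larger.

2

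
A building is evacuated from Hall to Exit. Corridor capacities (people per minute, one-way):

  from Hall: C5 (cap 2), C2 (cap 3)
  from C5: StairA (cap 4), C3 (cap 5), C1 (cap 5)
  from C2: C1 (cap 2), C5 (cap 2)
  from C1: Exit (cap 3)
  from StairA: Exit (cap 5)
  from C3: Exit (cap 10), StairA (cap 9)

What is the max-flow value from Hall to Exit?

5

Augment Hall→C5→C1→Exit: bottleneck 2, flow now 2.
Augment Hall→C2→C1→Exit: bottleneck 1, flow now 3.
Augment Hall→C2→C5→StairA→Exit: bottleneck 2, flow now 5.
No augmenting path remains; maximum flow = 5.
In the residual graph, reachable from Hall: {Hall}.
Min-cut edges: Hall→C5 (2), Hall→C2 (3); capacity 2 + 3 = 5.
This cut is saturated, so no flow can exceed 5.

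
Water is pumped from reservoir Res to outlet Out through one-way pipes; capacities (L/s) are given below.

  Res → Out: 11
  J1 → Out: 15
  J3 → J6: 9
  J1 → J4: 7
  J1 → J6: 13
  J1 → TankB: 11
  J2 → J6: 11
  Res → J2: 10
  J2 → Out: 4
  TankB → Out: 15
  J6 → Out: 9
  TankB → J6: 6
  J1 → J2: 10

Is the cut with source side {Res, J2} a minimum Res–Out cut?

No — its capacity is 26, but the minimum cut has capacity 21.

Given cut capacity: 11 + 11 + 4 = 26.
Augment Res→Out: bottleneck 11, flow now 11.
Augment Res→J2→Out: bottleneck 4, flow now 15.
Augment Res→J2→J6→Out: bottleneck 6, flow now 21.
No augmenting path remains; maximum flow = 21.
In the residual graph, reachable from Res: {Res}.
Min-cut edges: Res→J2 (10), Res→Out (11); capacity 10 + 11 = 21.
Cut capacity 26 exceeds the max flow 21, so it is not minimum.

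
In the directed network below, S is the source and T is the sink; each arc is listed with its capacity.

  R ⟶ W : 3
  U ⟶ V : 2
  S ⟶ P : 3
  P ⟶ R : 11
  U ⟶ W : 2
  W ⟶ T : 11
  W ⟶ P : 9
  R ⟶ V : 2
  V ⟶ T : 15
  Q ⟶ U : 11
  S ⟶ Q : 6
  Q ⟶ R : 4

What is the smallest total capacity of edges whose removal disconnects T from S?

9

Augment S→P→R→V→T: bottleneck 2, flow now 2.
Augment S→P→R→W→T: bottleneck 1, flow now 3.
Augment S→Q→R→W→T: bottleneck 2, flow now 5.
Augment S→Q→U→V→T: bottleneck 2, flow now 7.
Augment S→Q→U→W→T: bottleneck 2, flow now 9.
No augmenting path remains; maximum flow = 9.
By max-flow min-cut, the minimum cut capacity equals the max flow.
In the residual graph, reachable from S: {S}.
Min-cut edges: S→P (3), S→Q (6); capacity 3 + 6 = 9.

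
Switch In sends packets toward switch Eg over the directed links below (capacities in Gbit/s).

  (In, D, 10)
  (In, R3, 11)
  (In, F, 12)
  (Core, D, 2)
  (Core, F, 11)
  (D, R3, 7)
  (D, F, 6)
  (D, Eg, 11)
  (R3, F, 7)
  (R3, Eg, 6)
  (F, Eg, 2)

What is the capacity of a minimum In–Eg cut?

18

Augment In→D→Eg: bottleneck 10, flow now 10.
Augment In→R3→Eg: bottleneck 6, flow now 16.
Augment In→F→Eg: bottleneck 2, flow now 18.
No augmenting path remains; maximum flow = 18.
By max-flow min-cut, the minimum cut capacity equals the max flow.
In the residual graph, reachable from In: {In, R3, F}.
Min-cut edges: In→D (10), R3→Eg (6), F→Eg (2); capacity 10 + 6 + 2 = 18.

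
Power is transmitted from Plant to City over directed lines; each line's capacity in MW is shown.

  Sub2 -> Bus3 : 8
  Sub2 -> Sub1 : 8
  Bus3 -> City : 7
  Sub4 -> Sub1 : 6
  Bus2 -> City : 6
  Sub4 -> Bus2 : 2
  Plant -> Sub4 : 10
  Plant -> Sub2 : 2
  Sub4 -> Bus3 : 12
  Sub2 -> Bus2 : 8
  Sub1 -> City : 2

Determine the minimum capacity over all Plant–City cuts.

Augment Plant→Sub4→Sub1→City: bottleneck 2, flow now 2.
Augment Plant→Sub4→Bus2→City: bottleneck 2, flow now 4.
Augment Plant→Sub4→Bus3→City: bottleneck 6, flow now 10.
Augment Plant→Sub2→Bus2→City: bottleneck 2, flow now 12.
No augmenting path remains; maximum flow = 12.
By max-flow min-cut, the minimum cut capacity equals the max flow.
In the residual graph, reachable from Plant: {Plant}.
Min-cut edges: Plant→Sub4 (10), Plant→Sub2 (2); capacity 10 + 2 = 12.

12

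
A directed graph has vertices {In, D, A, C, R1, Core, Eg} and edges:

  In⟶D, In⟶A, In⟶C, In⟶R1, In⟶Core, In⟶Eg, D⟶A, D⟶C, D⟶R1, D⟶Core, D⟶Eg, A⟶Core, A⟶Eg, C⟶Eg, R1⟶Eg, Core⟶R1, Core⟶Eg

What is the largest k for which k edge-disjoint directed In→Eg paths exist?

Assign every edge capacity 1; by Menger, the answer equals the max flow.
Path In→Eg (+1); total 1.
Path In→D→Eg (+1); total 2.
Path In→A→Eg (+1); total 3.
Path In→C→Eg (+1); total 4.
Path In→R1→Eg (+1); total 5.
Path In→Core→Eg (+1); total 6.
No residual In→Eg path; max flow = 6.
Certifying cut of size 6: {In→A, In→C, In→Core, In→D, In→Eg, In→R1}.

6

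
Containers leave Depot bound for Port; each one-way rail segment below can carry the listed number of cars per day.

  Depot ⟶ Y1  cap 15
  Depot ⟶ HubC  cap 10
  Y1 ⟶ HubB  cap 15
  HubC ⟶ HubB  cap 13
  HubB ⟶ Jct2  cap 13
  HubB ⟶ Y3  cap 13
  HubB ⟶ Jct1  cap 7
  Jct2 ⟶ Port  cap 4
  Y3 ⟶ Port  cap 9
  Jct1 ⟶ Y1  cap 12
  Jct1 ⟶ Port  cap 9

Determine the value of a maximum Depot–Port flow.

Augment Depot→Y1→HubB→Jct2→Port: bottleneck 4, flow now 4.
Augment Depot→Y1→HubB→Y3→Port: bottleneck 9, flow now 13.
Augment Depot→Y1→HubB→Jct1→Port: bottleneck 2, flow now 15.
Augment Depot→HubC→HubB→Jct1→Port: bottleneck 5, flow now 20.
No augmenting path remains; maximum flow = 20.
In the residual graph, reachable from Depot: {Depot, Y1, HubC, HubB, Jct2, Y3}.
Min-cut edges: HubB→Jct1 (7), Jct2→Port (4), Y3→Port (9); capacity 7 + 4 + 9 = 20.
This cut is saturated, so no flow can exceed 20.

20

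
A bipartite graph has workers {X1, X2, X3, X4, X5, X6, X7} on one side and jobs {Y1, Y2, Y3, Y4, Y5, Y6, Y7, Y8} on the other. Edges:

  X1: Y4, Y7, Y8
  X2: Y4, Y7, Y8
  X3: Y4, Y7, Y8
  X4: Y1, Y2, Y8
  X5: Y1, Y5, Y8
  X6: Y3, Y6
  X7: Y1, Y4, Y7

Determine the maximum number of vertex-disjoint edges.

Unit-capacity flow: source→left, listed edges, right→sink; max matching = max flow.
Augmenting path X1→Y4 (+1); matched 1.
Augmenting path X2→Y7 (+1); matched 2.
Augmenting path X3→Y8 (+1); matched 3.
Augmenting path X4→Y1 (+1); matched 4.
Augmenting path X5→Y5 (+1); matched 5.
Augmenting path X6→Y3 (+1); matched 6.
Augmenting path X7→Y1→X4→Y2 (+1); matched 7.
No augmenting path remains; maximum matching = 7.
König certificate: {X1, X2, X3, X4, X5, X6, X7} is a vertex cover of size 7 (every listed pair touches it), so no matching can be larger.

7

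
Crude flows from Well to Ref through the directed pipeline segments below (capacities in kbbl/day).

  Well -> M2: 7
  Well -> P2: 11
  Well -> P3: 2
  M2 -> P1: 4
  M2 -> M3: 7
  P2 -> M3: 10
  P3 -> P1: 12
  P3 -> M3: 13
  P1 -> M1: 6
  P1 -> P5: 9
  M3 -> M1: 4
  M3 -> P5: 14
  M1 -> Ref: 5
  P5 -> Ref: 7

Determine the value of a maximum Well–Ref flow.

12

Augment Well→M2→P1→M1→Ref: bottleneck 4, flow now 4.
Augment Well→M2→M3→M1→Ref: bottleneck 1, flow now 5.
Augment Well→M2→M3→P5→Ref: bottleneck 2, flow now 7.
Augment Well→P2→M3→P5→Ref: bottleneck 5, flow now 12.
No augmenting path remains; maximum flow = 12.
In the residual graph, reachable from Well: {Well, M2, P2, P3, P1, M3, M1, P5}.
Min-cut edges: M1→Ref (5), P5→Ref (7); capacity 5 + 7 = 12.
This cut is saturated, so no flow can exceed 12.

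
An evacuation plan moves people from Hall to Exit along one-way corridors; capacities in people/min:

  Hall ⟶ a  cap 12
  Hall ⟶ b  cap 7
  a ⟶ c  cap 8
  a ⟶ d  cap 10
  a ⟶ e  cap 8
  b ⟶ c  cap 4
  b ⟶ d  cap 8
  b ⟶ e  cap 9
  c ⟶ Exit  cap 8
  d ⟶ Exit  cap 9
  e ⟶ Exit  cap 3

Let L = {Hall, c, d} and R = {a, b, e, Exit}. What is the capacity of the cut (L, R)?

Edges leaving {Hall, c, d}: Hall→a (12), Hall→b (7), c→Exit (8), d→Exit (9).
Cut capacity = 12 + 7 + 8 + 9 = 36.

36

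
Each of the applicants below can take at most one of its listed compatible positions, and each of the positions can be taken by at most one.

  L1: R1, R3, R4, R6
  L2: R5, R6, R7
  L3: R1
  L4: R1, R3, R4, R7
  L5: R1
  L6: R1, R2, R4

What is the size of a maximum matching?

Unit-capacity flow: source→left, listed edges, right→sink; max matching = max flow.
Augmenting path L1→R1 (+1); matched 1.
Augmenting path L2→R5 (+1); matched 2.
Augmenting path L4→R3 (+1); matched 3.
Augmenting path L6→R2 (+1); matched 4.
Augmenting path L3→R1→L1→R4 (+1); matched 5.
No augmenting path remains; maximum matching = 5.
König certificate: {L1, L2, L4, L6, R1} is a vertex cover of size 5 (every listed pair touches it), so no matching can be larger.

5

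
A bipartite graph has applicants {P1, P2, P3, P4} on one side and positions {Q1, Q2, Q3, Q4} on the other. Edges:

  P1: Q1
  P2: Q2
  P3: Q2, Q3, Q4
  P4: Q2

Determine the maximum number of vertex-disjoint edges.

Unit-capacity flow: source→left, listed edges, right→sink; max matching = max flow.
Augmenting path P1→Q1 (+1); matched 1.
Augmenting path P2→Q2 (+1); matched 2.
Augmenting path P3→Q3 (+1); matched 3.
No augmenting path remains; maximum matching = 3.
König certificate: {P1, P3, Q2} is a vertex cover of size 3 (every listed pair touches it), so no matching can be larger.

3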